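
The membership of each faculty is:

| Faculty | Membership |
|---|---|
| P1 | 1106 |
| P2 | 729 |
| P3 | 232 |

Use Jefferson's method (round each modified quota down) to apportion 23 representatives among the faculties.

P1 13; P2 8; P3 2

Standard divisor 2067/23 ≈ 89.87; standard quotas: P1 12.307, P2 8.112, P3 2.582.
Rounding down gives 12, 8, 2 = 22 seats, so the divisor must be adjusted.
With modified divisor 83: modified quotas P1 13.325, P2 8.783, P3 2.795.
Rounding down: P1 13, P2 8, P3 2 (total 23).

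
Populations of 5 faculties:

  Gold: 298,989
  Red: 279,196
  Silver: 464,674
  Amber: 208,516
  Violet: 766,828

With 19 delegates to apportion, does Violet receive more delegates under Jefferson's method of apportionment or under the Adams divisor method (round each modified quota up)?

Jefferson: Gold 3, Red 2, Silver 4, Amber 2, Violet 8.
Adams: Gold 3, Red 3, Silver 4, Amber 2, Violet 7.
Violet gets 8 under Jefferson and 7 under Adams.

Jefferson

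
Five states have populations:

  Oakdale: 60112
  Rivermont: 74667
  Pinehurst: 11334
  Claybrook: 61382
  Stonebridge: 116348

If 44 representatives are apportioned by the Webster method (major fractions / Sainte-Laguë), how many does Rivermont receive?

Standard divisor 323843/44 ≈ 7360.068; standard quotas: Oakdale 8.167, Rivermont 10.145, Pinehurst 1.540, Claybrook 8.340, Stonebridge 15.808.
Rounding to the nearest integer gives Oakdale 8, Rivermont 10, Pinehurst 2, Claybrook 8, Stonebridge 16 — total 44, matching the house size, so no adjustment is needed.
Rivermont receives 10.

10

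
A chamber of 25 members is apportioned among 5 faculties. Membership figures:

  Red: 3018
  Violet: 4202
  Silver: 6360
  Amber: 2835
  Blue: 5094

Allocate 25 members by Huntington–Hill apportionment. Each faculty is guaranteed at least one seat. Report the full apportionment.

With divisor 861: modified quotas Red 3.505, Violet 4.880, Silver 7.387, Amber 3.293, Blue 5.916.
Geometric-mean thresholds: Red √(3·4)=3.464, Violet √(4·5)=4.472, Silver √(7·8)=7.483, Amber √(3·4)=3.464, Blue √(5·6)=5.477.
Each quota rounded against its threshold gives Red 4, Violet 5, Silver 7, Amber 3, Blue 6 (total 25).

Red=4; Violet=5; Silver=7; Amber=3; Blue=6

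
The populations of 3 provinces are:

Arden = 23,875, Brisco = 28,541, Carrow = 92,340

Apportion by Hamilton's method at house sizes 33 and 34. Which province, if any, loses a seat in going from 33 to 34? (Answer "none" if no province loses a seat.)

none

At 33 seats: Arden 5, Brisco 7, Carrow 21.
At 34 seats: Arden 5, Brisco 7, Carrow 22.
No province's allocation decreased.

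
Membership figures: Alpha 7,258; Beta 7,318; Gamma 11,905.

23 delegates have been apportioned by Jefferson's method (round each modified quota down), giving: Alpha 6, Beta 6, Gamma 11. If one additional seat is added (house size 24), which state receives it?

Priority for the next seat is population ÷ (current seats + 1).
Priorities: Alpha 1036.857, Beta 1045.429, Gamma 992.083.
Highest priority: Beta.

Beta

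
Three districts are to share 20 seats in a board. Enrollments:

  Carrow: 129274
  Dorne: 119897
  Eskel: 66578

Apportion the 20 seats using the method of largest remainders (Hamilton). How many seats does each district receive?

Standard divisor: 315749 ÷ 20 ≈ 15787.45.
Standard quotas: Carrow 8.1884, Dorne 7.5945, Eskel 4.2171.
Lower quotas: Carrow 8, Dorne 7, Eskel 4 (sum 19, leaving 1 seat).
Remainders in descending order: Dorne 0.5945, Eskel 0.2171, Carrow 0.1884.
The surplus seat goes to Dorne.

Carrow 8, Dorne 8, Eskel 4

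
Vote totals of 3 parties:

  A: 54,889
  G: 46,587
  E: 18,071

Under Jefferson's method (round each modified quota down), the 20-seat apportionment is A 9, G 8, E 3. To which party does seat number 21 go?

Priority for the next seat is population ÷ (current seats + 1).
Priorities: A 5488.900, G 5176.333, E 4517.750.
Highest priority: A.

A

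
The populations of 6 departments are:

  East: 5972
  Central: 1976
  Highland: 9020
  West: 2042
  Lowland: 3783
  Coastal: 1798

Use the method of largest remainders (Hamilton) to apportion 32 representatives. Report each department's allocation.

The standard divisor is 24591/32 ≈ 768.469.
Standard quotas: East 7.7713, Central 2.5713, Highland 11.7376, West 2.6572, Lowland 4.9228, Coastal 2.3397.
Lower quotas: East 7, Central 2, Highland 11, West 2, Lowland 4, Coastal 2 (sum 28, leaving 4 seats).
Remainders in descending order: Lowland 0.9228, East 0.7713, Highland 0.7376, West 0.6572, Central 0.5713, Coastal 0.3397.
Largest remainders: Lowland, East, Highland, West receive the extra seats.

East 8, Central 2, Highland 12, West 3, Lowland 5, Coastal 2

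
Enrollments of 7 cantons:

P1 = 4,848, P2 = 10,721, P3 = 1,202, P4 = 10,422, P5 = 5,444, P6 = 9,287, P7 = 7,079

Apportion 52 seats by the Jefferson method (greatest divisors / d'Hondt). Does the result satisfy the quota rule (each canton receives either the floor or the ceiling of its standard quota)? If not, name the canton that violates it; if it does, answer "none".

none

Standard quotas: P1 5.145, P2 11.377, P3 1.276, P4 11.059, P5 5.777, P6 9.855, P7 7.512.
Jefferson allocation: P1 5, P2 12, P3 1, P4 11, P5 6, P6 10, P7 7.
Every allocation lies between the lower and upper quota.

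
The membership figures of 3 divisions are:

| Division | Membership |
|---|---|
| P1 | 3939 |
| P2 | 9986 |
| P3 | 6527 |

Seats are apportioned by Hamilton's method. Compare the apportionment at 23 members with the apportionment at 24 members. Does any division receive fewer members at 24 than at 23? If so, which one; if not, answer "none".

P1

At 23 seats: P1 5, P2 11, P3 7.
At 24 seats: P1 4, P2 12, P3 8.
P1 drops from 5 to 4.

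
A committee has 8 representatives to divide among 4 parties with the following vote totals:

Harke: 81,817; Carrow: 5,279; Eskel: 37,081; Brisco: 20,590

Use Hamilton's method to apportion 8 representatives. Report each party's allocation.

Harke: 5; Carrow: 0; Eskel: 2; Brisco: 1

Total 144767; standard divisor 144767/8 ≈ 18095.875.
Standard quotas: Harke 4.5213, Carrow 0.2917, Eskel 2.0491, Brisco 1.1378.
Lower quotas: Harke 4, Carrow 0, Eskel 2, Brisco 1 (sum 7, leaving 1 seat).
Remainders in descending order: Harke 0.5213, Carrow 0.2917, Brisco 0.1378, Eskel 0.0491.
The surplus seat goes to Harke.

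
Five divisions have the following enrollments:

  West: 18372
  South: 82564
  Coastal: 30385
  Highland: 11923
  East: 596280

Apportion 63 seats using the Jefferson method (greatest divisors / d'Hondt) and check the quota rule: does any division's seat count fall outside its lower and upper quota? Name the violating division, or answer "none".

Standard quotas: West 1.565, South 7.034, Coastal 2.588, Highland 1.016, East 50.797.
Jefferson allocation: West 1, South 7, Coastal 2, Highland 1, East 52.
East has quota 50.797 (lower 50, upper 51) but receives 52 — outside the quota interval.

East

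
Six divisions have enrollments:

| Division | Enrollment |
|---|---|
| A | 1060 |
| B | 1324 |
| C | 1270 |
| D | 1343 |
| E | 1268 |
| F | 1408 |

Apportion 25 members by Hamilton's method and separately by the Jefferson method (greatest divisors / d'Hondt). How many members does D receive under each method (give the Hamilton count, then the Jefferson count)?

4 and 5

Hamilton: A 4, B 4, C 4, D 4, E 4, F 5.
Jefferson: A 3, B 4, C 4, D 5, E 4, F 5.
D gets 4 under Hamilton and 5 under Jefferson.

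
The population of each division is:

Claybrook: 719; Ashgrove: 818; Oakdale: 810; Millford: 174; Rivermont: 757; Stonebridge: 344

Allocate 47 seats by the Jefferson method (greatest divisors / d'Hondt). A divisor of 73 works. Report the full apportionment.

With modified divisor 73: modified quotas Claybrook 9.849, Ashgrove 11.205, Oakdale 11.096, Millford 2.384, Rivermont 10.370, Stonebridge 4.712.
Rounding down: Claybrook 9, Ashgrove 11, Oakdale 11, Millford 2, Rivermont 10, Stonebridge 4 (total 47).

Claybrook 9, Ashgrove 11, Oakdale 11, Millford 2, Rivermont 10, Stonebridge 4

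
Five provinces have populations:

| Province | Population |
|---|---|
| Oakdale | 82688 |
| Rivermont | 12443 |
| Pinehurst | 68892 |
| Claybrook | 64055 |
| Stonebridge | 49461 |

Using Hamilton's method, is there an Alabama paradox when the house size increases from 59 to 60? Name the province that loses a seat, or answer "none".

Rivermont

At 59 seats: Oakdale 17, Rivermont 3, Pinehurst 15, Claybrook 14, Stonebridge 10.
At 60 seats: Oakdale 18, Rivermont 2, Pinehurst 15, Claybrook 14, Stonebridge 11.
Rivermont drops from 3 to 2.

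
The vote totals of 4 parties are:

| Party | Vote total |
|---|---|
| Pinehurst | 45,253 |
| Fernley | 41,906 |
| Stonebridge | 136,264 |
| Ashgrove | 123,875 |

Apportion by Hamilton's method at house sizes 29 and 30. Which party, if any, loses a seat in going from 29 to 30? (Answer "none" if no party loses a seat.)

Fernley

At 29 seats: Pinehurst 4, Fernley 4, Stonebridge 11, Ashgrove 10.
At 30 seats: Pinehurst 4, Fernley 3, Stonebridge 12, Ashgrove 11.
Fernley drops from 4 to 3.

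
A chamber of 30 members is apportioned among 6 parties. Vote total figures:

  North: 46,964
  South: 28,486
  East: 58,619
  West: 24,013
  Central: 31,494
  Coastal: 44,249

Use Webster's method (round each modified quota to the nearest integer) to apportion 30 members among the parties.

Standard divisor 233825/30 ≈ 7794.167; standard quotas: North 6.026, South 3.655, East 7.521, West 3.081, Central 4.041, Coastal 5.677.
Rounding to the nearest integer gives 6, 4, 8, 3, 4, 6 = 31 seats, so the divisor must be adjusted.
With modified divisor 7900: modified quotas North 5.945, South 3.606, East 7.420, West 3.040, Central 3.987, Coastal 5.601.
Rounding to the nearest integer: North 6, South 4, East 7, West 3, Central 4, Coastal 6 (total 30).

North 6; South 4; East 7; West 3; Central 4; Coastal 6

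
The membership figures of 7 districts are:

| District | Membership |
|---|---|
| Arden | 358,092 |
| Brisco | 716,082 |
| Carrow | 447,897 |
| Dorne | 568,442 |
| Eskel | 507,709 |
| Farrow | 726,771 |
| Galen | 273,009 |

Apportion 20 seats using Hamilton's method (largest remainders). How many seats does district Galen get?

Standard divisor: 3598002 ÷ 20 ≈ 179900.1.
Standard quotas: Arden 1.9905, Brisco 3.9804, Carrow 2.4897, Dorne 3.1598, Eskel 2.8222, Farrow 4.0399, Galen 1.5176.
Lower quotas: Arden 1, Brisco 3, Carrow 2, Dorne 3, Eskel 2, Farrow 4, Galen 1 (sum 16, leaving 4 seats).
Remainders in descending order: Arden 0.9905, Brisco 0.9804, Eskel 0.8222, Galen 0.5176, Carrow 0.4897, Dorne 0.1598, Farrow 0.0399.
Largest remainders: Arden, Brisco, Eskel, Galen receive the extra seats.
Galen receives 2.

2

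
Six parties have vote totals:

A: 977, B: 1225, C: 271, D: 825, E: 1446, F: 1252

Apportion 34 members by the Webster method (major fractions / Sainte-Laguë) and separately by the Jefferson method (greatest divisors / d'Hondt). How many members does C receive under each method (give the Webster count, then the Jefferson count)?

2 and 1

Webster: A 5, B 7, C 2, D 5, E 8, F 7.
Jefferson: A 6, B 7, C 1, D 5, E 8, F 7.
C gets 2 under Webster and 1 under Jefferson.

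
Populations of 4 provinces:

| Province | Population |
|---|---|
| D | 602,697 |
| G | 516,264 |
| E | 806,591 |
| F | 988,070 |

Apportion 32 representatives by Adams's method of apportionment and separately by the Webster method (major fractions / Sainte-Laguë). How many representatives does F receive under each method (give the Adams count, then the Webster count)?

Adams: D 7, G 6, E 9, F 10.
Webster: D 6, G 6, E 9, F 11.
F gets 10 under Adams and 11 under Webster.

10 and 11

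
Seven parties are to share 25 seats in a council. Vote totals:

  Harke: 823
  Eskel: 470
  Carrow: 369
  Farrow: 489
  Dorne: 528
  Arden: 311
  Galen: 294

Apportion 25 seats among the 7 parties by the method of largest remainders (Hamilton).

Standard divisor: 3284 ÷ 25 ≈ 131.36.
Standard quotas: Harke 6.265, Eskel 3.578, Carrow 2.809, Farrow 3.723, Dorne 4.019, Arden 2.368, Galen 2.238.
Lower quotas: Harke 6, Eskel 3, Carrow 2, Farrow 3, Dorne 4, Arden 2, Galen 2 (sum 22, leaving 3 seats).
Remainders in descending order: Carrow 0.809, Farrow 0.723, Eskel 0.578, Arden 0.368, Harke 0.265, Galen 0.238, Dorne 0.019.
Largest remainders: Carrow, Farrow, Eskel receive the extra seats.

Harke 6, Eskel 4, Carrow 3, Farrow 4, Dorne 4, Arden 2, Galen 2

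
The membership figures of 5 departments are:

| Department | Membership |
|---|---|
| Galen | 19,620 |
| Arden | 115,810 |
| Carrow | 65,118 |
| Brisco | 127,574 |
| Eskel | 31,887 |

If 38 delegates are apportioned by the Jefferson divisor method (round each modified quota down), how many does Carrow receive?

7

Standard divisor 360009/38 ≈ 9473.921; standard quotas: Galen 2.071, Arden 12.224, Carrow 6.873, Brisco 13.466, Eskel 3.366.
Rounding down gives 2, 12, 6, 13, 3 = 36 seats, so the divisor must be adjusted.
With modified divisor 9000: modified quotas Galen 2.180, Arden 12.868, Carrow 7.235, Brisco 14.175, Eskel 3.543.
Rounding down: Galen 2, Arden 12, Carrow 7, Brisco 14, Eskel 3 (total 38).
Carrow receives 7.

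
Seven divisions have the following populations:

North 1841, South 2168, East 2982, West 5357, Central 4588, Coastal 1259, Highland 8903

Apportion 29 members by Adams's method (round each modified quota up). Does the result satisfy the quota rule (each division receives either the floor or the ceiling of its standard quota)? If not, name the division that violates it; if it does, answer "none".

none

Standard quotas: North 1.970, South 2.320, East 3.191, West 5.733, Central 4.910, Coastal 1.347, Highland 9.528.
Adams allocation: North 2, South 3, East 3, West 5, Central 5, Coastal 2, Highland 9.
Every allocation lies between the lower and upper quota.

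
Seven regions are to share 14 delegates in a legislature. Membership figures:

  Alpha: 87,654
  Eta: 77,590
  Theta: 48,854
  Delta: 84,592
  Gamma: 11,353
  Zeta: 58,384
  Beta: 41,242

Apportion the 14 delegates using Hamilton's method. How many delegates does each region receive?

Standard divisor: 409669 ÷ 14 ≈ 29262.071.
Standard quotas: Alpha 2.9955, Eta 2.6516, Theta 1.6695, Delta 2.8908, Gamma 0.3880, Zeta 1.9952, Beta 1.4094.
Lower quotas: Alpha 2, Eta 2, Theta 1, Delta 2, Gamma 0, Zeta 1, Beta 1 (sum 9, leaving 5 seats).
Remainders in descending order: Alpha 0.9955, Zeta 0.9952, Delta 0.8908, Theta 0.6695, Eta 0.6516, Beta 0.4094, Gamma 0.3880.
Largest remainders: Alpha, Zeta, Delta, Theta, Eta receive the extra seats.

Alpha 3; Eta 3; Theta 2; Delta 3; Gamma 0; Zeta 2; Beta 1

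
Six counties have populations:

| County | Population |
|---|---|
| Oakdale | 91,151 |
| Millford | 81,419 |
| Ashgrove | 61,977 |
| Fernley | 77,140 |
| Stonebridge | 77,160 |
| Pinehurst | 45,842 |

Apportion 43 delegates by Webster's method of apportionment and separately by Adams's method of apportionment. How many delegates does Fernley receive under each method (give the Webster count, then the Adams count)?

Webster: Oakdale 9, Millford 8, Ashgrove 6, Fernley 8, Stonebridge 8, Pinehurst 4.
Adams: Oakdale 9, Millford 8, Ashgrove 6, Fernley 7, Stonebridge 8, Pinehurst 5.
Fernley gets 8 under Webster and 7 under Adams.

8 and 7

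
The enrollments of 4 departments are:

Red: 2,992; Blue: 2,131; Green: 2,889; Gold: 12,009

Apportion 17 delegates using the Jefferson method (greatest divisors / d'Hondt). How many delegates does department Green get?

Standard divisor 20021/17 ≈ 1177.706; standard quotas: Red 2.541, Blue 1.809, Green 2.453, Gold 10.197.
Rounding down gives 2, 1, 2, 10 = 15 seats, so the divisor must be adjusted.
With modified divisor 1030: modified quotas Red 2.905, Blue 2.069, Green 2.805, Gold 11.659.
Rounding down: Red 2, Blue 2, Green 2, Gold 11 (total 17).
Green receives 2.

2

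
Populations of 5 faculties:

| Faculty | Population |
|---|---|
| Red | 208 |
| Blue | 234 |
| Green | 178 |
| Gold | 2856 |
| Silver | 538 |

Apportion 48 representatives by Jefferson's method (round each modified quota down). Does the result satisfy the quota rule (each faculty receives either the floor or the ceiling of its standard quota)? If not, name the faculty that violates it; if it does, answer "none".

Standard quotas: Red 2.487, Blue 2.798, Green 2.129, Gold 34.152, Silver 6.433.
Jefferson allocation: Red 2, Blue 2, Green 2, Gold 36, Silver 6.
Gold has quota 34.152 (lower 34, upper 35) but receives 36 — outside the quota interval.

Gold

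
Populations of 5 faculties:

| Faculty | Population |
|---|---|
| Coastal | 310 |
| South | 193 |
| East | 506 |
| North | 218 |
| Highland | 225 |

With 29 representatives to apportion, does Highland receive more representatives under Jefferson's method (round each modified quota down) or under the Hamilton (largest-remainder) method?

Jefferson: Coastal 6, South 4, East 11, North 4, Highland 4.
Hamilton: Coastal 6, South 4, East 10, North 4, Highland 5.
Highland gets 4 under Jefferson and 5 under Hamilton.

Hamilton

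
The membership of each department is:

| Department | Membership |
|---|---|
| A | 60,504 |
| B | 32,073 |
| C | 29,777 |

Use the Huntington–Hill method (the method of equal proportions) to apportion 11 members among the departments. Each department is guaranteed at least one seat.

A: 5; B: 3; C: 3

With divisor 11601: modified quotas A 5.215, B 2.765, C 2.567.
Geometric-mean thresholds: A √(5·6)=5.477, B √(2·3)=2.449, C √(2·3)=2.449.
Each quota rounded against its threshold gives A 5, B 3, C 3 (total 11).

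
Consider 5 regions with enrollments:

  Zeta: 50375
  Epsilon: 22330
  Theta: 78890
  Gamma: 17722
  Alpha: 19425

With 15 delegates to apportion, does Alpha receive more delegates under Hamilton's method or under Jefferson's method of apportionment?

Hamilton: Zeta 4, Epsilon 2, Theta 6, Gamma 1, Alpha 2.
Jefferson: Zeta 4, Epsilon 2, Theta 7, Gamma 1, Alpha 1.
Alpha gets 2 under Hamilton and 1 under Jefferson.

Hamilton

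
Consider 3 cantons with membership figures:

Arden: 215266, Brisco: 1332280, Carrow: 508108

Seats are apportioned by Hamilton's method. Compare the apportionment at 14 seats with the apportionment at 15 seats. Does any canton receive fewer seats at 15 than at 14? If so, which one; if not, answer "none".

Arden

At 14 seats: Arden 2, Brisco 9, Carrow 3.
At 15 seats: Arden 1, Brisco 10, Carrow 4.
Arden drops from 2 to 1.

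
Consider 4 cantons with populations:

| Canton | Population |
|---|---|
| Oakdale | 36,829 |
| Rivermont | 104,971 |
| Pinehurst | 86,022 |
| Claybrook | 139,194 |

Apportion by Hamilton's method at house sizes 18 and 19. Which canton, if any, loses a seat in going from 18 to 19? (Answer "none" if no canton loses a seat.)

At 18 seats: Oakdale 2, Rivermont 5, Pinehurst 4, Claybrook 7.
At 19 seats: Oakdale 2, Rivermont 5, Pinehurst 5, Claybrook 7.
No canton's allocation decreased.

none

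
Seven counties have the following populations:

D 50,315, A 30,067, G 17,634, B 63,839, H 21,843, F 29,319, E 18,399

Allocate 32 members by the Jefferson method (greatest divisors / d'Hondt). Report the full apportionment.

D 7, A 4, G 2, B 10, H 3, F 4, E 2

Standard divisor 231416/32 ≈ 7231.75; standard quotas: D 6.958, A 4.158, G 2.438, B 8.828, H 3.020, F 4.054, E 2.544.
Rounding down gives 6, 4, 2, 8, 3, 4, 2 = 29 seats, so the divisor must be adjusted.
With modified divisor 6340: modified quotas D 7.936, A 4.742, G 2.781, B 10.069, H 3.445, F 4.624, E 2.902.
Rounding down: D 7, A 4, G 2, B 10, H 3, F 4, E 2 (total 32).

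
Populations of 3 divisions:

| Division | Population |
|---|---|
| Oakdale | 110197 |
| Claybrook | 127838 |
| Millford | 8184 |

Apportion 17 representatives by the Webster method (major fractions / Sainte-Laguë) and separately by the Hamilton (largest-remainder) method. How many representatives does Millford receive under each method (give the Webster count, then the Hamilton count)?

Webster: Oakdale 7, Claybrook 9, Millford 1.
Hamilton: Oakdale 8, Claybrook 9, Millford 0.
Millford gets 1 under Webster and 0 under Hamilton.

1 and 0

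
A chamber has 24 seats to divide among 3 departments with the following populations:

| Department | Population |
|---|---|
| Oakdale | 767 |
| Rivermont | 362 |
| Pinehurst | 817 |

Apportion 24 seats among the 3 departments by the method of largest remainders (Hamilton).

Total 1946; standard divisor 1946/24 ≈ 81.083.
Standard quotas: Oakdale 9.459, Rivermont 4.465, Pinehurst 10.076.
Lower quotas: Oakdale 9, Rivermont 4, Pinehurst 10 (sum 23, leaving 1 seat).
Remainders in descending order: Rivermont 0.465, Oakdale 0.459, Pinehurst 0.076.
Largest remainder: Rivermont receives the extra seat.

Oakdale 9; Rivermont 5; Pinehurst 10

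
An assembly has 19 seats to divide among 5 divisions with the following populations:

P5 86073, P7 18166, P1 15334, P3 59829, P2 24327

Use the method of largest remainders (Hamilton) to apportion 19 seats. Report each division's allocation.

P5: 8, P7: 2, P1: 1, P3: 6, P2: 2

Standard divisor: 203729 ÷ 19 ≈ 10722.579.
Standard quotas: P5 8.0273, P7 1.6942, P1 1.4301, P3 5.5797, P2 2.2688.
Lower quotas: P5 8, P7 1, P1 1, P3 5, P2 2 (sum 17, leaving 2 seats).
Remainders in descending order: P7 0.6942, P3 0.5797, P1 0.4301, P2 0.2688, P5 0.0273.
The surplus seats go to P7, P3.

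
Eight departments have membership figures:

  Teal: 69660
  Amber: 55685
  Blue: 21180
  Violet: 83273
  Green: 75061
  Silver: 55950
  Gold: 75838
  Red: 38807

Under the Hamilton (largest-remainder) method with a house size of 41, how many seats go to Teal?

6

Total 475454; standard divisor 475454/41 ≈ 11596.439.
Standard quotas: Teal 6.0070, Amber 4.8019, Blue 1.8264, Violet 7.1809, Green 6.4728, Silver 4.8248, Gold 6.5398, Red 3.3465.
Lower quotas: Teal 6, Amber 4, Blue 1, Violet 7, Green 6, Silver 4, Gold 6, Red 3 (sum 37, leaving 4 seats).
Remainders in descending order: Blue 0.8264, Silver 0.8248, Amber 0.8019, Gold 0.5398, Green 0.4728, Red 0.3465, Violet 0.1809, Teal 0.0070.
Largest remainders: Blue, Silver, Amber, Gold receive the extra seats.
Teal receives 6.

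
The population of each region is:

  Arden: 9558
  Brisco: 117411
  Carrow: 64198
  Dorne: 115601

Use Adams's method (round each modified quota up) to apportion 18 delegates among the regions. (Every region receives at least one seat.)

Standard divisor 306768/18 ≈ 17042.667; standard quotas: Arden 0.561, Brisco 6.889, Carrow 3.767, Dorne 6.783.
Rounding up gives 1, 7, 4, 7 = 19 seats, so the divisor must be adjusted.
With modified divisor 19400: modified quotas Arden 0.493, Brisco 6.052, Carrow 3.309, Dorne 5.959.
Rounding up: Arden 1, Brisco 7, Carrow 4, Dorne 6 (total 18).

Arden 1; Brisco 7; Carrow 4; Dorne 6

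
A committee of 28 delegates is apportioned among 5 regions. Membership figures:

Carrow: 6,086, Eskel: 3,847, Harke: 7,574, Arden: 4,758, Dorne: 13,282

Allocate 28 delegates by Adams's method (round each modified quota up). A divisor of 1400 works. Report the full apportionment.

Carrow 5, Eskel 3, Harke 6, Arden 4, Dorne 10

With modified divisor 1400: modified quotas Carrow 4.347, Eskel 2.748, Harke 5.410, Arden 3.399, Dorne 9.487.
Rounding up: Carrow 5, Eskel 3, Harke 6, Arden 4, Dorne 10 (total 28).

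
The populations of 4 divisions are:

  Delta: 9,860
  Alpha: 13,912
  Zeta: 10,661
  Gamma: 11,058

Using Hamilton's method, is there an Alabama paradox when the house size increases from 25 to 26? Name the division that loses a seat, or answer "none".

none

At 25 seats: Delta 5, Alpha 8, Zeta 6, Gamma 6.
At 26 seats: Delta 6, Alpha 8, Zeta 6, Gamma 6.
No division's allocation decreased.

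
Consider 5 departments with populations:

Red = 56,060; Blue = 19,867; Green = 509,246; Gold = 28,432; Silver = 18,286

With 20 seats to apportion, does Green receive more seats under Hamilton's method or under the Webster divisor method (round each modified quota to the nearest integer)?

Hamilton: Red 2, Blue 1, Green 16, Gold 1, Silver 0.
Webster: Red 2, Blue 1, Green 15, Gold 1, Silver 1.
Green gets 16 under Hamilton and 15 under Webster.

Hamilton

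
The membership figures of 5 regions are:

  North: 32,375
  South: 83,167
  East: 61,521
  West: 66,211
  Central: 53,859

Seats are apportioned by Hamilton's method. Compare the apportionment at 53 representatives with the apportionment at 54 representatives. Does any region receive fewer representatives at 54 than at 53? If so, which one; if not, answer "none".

At 53 seats: North 6, South 15, East 11, West 12, Central 9.
At 54 seats: North 6, South 15, East 11, West 12, Central 10.
No region's allocation decreased.

none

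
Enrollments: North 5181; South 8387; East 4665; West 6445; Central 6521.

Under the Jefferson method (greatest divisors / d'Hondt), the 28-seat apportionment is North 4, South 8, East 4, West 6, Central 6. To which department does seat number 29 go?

North

Priority for the next seat is population ÷ (current seats + 1).
Priorities: North 1036.200, South 931.889, East 933.000, West 920.714, Central 931.571.
Highest priority: North.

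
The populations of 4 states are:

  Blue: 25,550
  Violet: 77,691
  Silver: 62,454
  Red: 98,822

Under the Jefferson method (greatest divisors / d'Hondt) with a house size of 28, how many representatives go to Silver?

Standard divisor 264517/28 ≈ 9447.036; standard quotas: Blue 2.705, Violet 8.224, Silver 6.611, Red 10.461.
Rounding down gives 2, 8, 6, 10 = 26 seats, so the divisor must be adjusted.
With modified divisor 8800: modified quotas Blue 2.903, Violet 8.829, Silver 7.097, Red 11.230.
Rounding down: Blue 2, Violet 8, Silver 7, Red 11 (total 28).
Silver receives 7.

7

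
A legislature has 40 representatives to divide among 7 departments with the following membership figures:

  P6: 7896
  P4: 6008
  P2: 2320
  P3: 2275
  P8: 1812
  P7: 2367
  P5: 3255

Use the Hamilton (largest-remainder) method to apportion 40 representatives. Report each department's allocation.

P6=12, P4=9, P2=4, P3=3, P8=3, P7=4, P5=5

The standard divisor is 25933/40 ≈ 648.325.
Standard quotas: P6 12.1791, P4 9.2670, P2 3.5785, P3 3.5090, P8 2.7949, P7 3.6509, P5 5.0206.
Lower quotas: P6 12, P4 9, P2 3, P3 3, P8 2, P7 3, P5 5 (sum 37, leaving 3 seats).
Remainders in descending order: P8 0.7949, P7 0.6509, P2 0.5785, P3 0.5090, P4 0.2670, P6 0.1791, P5 0.0206.
Largest remainders: P8, P7, P2 receive the extra seats.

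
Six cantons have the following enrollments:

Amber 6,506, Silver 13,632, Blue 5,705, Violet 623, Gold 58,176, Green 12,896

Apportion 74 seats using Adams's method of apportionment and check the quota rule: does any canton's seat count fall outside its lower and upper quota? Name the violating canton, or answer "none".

Gold

Standard quotas: Amber 4.936, Silver 10.342, Blue 4.328, Violet 0.473, Gold 44.137, Green 9.784.
Adams allocation: Amber 5, Silver 10, Blue 5, Violet 1, Gold 43, Green 10.
Gold has quota 44.137 (lower 44, upper 45) but receives 43 — outside the quota interval.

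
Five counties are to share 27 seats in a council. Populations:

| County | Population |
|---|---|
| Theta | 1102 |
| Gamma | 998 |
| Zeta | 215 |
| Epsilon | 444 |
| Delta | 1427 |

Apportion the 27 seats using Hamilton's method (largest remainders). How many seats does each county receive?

Total 4186; standard divisor 4186/27 ≈ 155.037.
Standard quotas: Theta 7.108, Gamma 6.437, Zeta 1.387, Epsilon 2.864, Delta 9.204.
Lower quotas: Theta 7, Gamma 6, Zeta 1, Epsilon 2, Delta 9 (sum 25, leaving 2 seats).
Remainders in descending order: Epsilon 0.864, Gamma 0.437, Zeta 0.387, Delta 0.204, Theta 0.108.
The surplus seats go to Epsilon, Gamma.

Theta: 7, Gamma: 7, Zeta: 1, Epsilon: 3, Delta: 9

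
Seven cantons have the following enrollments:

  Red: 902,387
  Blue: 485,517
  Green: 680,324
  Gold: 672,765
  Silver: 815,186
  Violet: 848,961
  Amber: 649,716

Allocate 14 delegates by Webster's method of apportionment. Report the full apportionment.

Standard divisor 5054856/14 ≈ 361061.143; standard quotas: Red 2.499, Blue 1.345, Green 1.884, Gold 1.863, Silver 2.258, Violet 2.351, Amber 1.799.
Rounding to the nearest integer gives 2, 1, 2, 2, 2, 2, 2 = 13 seats, so the divisor must be adjusted.
With modified divisor 350300: modified quotas Red 2.576, Blue 1.386, Green 1.942, Gold 1.921, Silver 2.327, Violet 2.424, Amber 1.855.
Rounding to the nearest integer: Red 3, Blue 1, Green 2, Gold 2, Silver 2, Violet 2, Amber 2 (total 14).

Red 3, Blue 1, Green 2, Gold 2, Silver 2, Violet 2, Amber 2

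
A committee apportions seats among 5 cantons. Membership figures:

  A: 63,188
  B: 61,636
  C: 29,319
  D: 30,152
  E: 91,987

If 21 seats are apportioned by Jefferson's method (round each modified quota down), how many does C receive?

Standard divisor 276282/21 ≈ 13156.286; standard quotas: A 4.803, B 4.685, C 2.229, D 2.292, E 6.992.
Rounding down gives 4, 4, 2, 2, 6 = 18 seats, so the divisor must be adjusted.
With modified divisor 11900: modified quotas A 5.310, B 5.179, C 2.464, D 2.534, E 7.730.
Rounding down: A 5, B 5, C 2, D 2, E 7 (total 21).
C receives 2.

2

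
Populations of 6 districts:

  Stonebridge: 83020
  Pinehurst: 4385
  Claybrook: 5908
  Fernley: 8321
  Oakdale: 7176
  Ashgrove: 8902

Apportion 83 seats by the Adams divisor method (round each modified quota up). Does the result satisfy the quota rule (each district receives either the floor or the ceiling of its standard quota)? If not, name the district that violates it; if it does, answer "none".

Stonebridge

Standard quotas: Stonebridge 58.538, Pinehurst 3.092, Claybrook 4.166, Fernley 5.867, Oakdale 5.060, Ashgrove 6.277.
Adams allocation: Stonebridge 57, Pinehurst 3, Claybrook 5, Fernley 6, Oakdale 5, Ashgrove 7.
Stonebridge has quota 58.538 (lower 58, upper 59) but receives 57 — outside the quota interval.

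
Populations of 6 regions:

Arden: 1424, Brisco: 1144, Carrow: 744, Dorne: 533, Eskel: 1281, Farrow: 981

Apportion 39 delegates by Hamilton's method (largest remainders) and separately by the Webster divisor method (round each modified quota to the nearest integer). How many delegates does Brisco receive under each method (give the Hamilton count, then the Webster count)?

7 and 8

Hamilton: Arden 9, Brisco 7, Carrow 5, Dorne 4, Eskel 8, Farrow 6.
Webster: Arden 9, Brisco 8, Carrow 5, Dorne 3, Eskel 8, Farrow 6.
Brisco gets 7 under Hamilton and 8 under Webster.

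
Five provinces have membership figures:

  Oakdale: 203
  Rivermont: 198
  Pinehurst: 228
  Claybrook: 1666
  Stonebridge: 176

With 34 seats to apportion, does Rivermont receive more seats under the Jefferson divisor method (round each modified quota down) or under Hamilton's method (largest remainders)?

Hamilton

Jefferson: Oakdale 3, Rivermont 2, Pinehurst 3, Claybrook 24, Stonebridge 2.
Hamilton: Oakdale 3, Rivermont 3, Pinehurst 3, Claybrook 23, Stonebridge 2.
Rivermont gets 2 under Jefferson and 3 under Hamilton.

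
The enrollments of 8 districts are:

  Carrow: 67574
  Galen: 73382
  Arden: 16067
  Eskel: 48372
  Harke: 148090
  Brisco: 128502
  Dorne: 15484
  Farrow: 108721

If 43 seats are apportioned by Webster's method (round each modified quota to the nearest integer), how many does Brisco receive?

Standard divisor 606192/43 ≈ 14097.488; standard quotas: Carrow 4.793, Galen 5.205, Arden 1.140, Eskel 3.431, Harke 10.505, Brisco 9.115, Dorne 1.098, Farrow 7.712.
Rounding to the nearest integer gives Carrow 5, Galen 5, Arden 1, Eskel 3, Harke 11, Brisco 9, Dorne 1, Farrow 8 — total 43, matching the house size, so no adjustment is needed.
Brisco receives 9.

9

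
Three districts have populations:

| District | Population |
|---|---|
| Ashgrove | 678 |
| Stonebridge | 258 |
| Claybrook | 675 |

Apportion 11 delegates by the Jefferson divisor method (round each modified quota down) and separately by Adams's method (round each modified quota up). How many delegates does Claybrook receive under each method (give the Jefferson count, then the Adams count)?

Jefferson: Ashgrove 5, Stonebridge 1, Claybrook 5.
Adams: Ashgrove 5, Stonebridge 2, Claybrook 4.
Claybrook gets 5 under Jefferson and 4 under Adams.

5 and 4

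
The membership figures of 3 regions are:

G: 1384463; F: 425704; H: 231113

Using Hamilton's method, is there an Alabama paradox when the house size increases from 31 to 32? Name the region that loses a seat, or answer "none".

H

At 31 seats: G 21, F 6, H 4.
At 32 seats: G 22, F 7, H 3.
H drops from 4 to 3.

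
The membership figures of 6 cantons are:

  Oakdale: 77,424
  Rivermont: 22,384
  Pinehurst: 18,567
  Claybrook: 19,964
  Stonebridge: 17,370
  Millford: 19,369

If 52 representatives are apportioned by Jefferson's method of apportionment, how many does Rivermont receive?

6

Standard divisor 175078/52 ≈ 3366.885; standard quotas: Oakdale 22.996, Rivermont 6.648, Pinehurst 5.515, Claybrook 5.930, Stonebridge 5.159, Millford 5.753.
Rounding down gives 22, 6, 5, 5, 5, 5 = 48 seats, so the divisor must be adjusted.
With modified divisor 3210: modified quotas Oakdale 24.120, Rivermont 6.973, Pinehurst 5.784, Claybrook 6.219, Stonebridge 5.411, Millford 6.034.
Rounding down: Oakdale 24, Rivermont 6, Pinehurst 5, Claybrook 6, Stonebridge 5, Millford 6 (total 52).
Rivermont receives 6.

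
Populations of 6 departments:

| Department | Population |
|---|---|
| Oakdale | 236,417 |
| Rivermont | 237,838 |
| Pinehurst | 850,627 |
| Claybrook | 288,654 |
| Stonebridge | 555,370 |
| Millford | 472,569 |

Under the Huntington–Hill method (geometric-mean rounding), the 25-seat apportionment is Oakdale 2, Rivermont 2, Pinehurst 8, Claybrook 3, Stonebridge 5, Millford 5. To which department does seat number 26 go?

Stonebridge

Priority for the next seat is population ÷ (√(s·(s+1))).
Priorities: Oakdale 96516.836, Rivermont 97096.957, Pinehurst 100247.353, Claybrook 83327.232, Stonebridge 101396.226, Millford 86278.900.
Highest priority: Stonebridge.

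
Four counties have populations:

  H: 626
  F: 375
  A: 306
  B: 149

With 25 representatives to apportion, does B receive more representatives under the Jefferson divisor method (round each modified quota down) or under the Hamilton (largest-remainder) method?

Hamilton

Jefferson: H 11, F 7, A 5, B 2.
Hamilton: H 11, F 6, A 5, B 3.
B gets 2 under Jefferson and 3 under Hamilton.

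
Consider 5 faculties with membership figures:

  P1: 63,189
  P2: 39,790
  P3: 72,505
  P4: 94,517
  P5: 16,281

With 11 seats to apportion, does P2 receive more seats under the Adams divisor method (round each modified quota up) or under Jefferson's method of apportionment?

Adams

Adams: P1 2, P2 2, P3 3, P4 3, P5 1.
Jefferson: P1 3, P2 1, P3 3, P4 4, P5 0.
P2 gets 2 under Adams and 1 under Jefferson.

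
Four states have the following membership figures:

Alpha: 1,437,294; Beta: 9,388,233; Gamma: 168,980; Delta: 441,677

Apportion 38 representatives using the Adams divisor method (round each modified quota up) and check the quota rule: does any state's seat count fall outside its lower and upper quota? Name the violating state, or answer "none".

Standard quotas: Alpha 4.776, Beta 31.195, Gamma 0.561, Delta 1.468.
Adams allocation: Alpha 5, Beta 30, Gamma 1, Delta 2.
Beta has quota 31.195 (lower 31, upper 32) but receives 30 — outside the quota interval.

Beta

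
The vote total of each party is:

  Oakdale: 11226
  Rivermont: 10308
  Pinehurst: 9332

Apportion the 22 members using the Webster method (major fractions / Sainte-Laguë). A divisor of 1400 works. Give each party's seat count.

With modified divisor 1400: modified quotas Oakdale 8.019, Rivermont 7.363, Pinehurst 6.666.
Rounding to the nearest integer: Oakdale 8, Rivermont 7, Pinehurst 7 (total 22).

Oakdale: 8; Rivermont: 7; Pinehurst: 7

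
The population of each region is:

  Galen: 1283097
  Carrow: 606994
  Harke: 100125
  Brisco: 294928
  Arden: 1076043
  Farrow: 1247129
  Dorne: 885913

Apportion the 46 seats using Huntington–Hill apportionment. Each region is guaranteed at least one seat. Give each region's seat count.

Galen 11, Carrow 5, Harke 1, Brisco 3, Arden 9, Farrow 10, Dorne 7

With divisor 119656: modified quotas Galen 10.723, Carrow 5.073, Harke 0.837, Brisco 2.465, Arden 8.993, Farrow 10.423, Dorne 7.404.
Geometric-mean thresholds: Galen √(10·11)=10.488, Carrow √(5·6)=5.477, Harke (min 1), Brisco √(2·3)=2.449, Arden √(8·9)=8.485, Farrow √(10·11)=10.488, Dorne √(7·8)=7.483.
Each quota rounded against its threshold gives Galen 11, Carrow 5, Harke 1, Brisco 3, Arden 9, Farrow 10, Dorne 7 (total 46).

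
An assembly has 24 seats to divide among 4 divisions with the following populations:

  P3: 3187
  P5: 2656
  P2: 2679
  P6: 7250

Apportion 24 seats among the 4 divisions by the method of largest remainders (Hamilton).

P3=5, P5=4, P2=4, P6=11

The standard divisor is 15772/24 ≈ 657.167.
Standard quotas: P3 4.8496, P5 4.0416, P2 4.0766, P6 11.0322.
Lower quotas: P3 4, P5 4, P2 4, P6 11 (sum 23, leaving 1 seat).
Remainders in descending order: P3 0.8496, P2 0.0766, P5 0.0416, P6 0.0322.
Largest remainder: P3 receives the extra seat.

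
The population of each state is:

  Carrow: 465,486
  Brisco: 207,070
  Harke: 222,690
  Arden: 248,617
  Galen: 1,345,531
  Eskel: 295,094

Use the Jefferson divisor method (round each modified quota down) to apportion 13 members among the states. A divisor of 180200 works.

Carrow: 2, Brisco: 1, Harke: 1, Arden: 1, Galen: 7, Eskel: 1

With modified divisor 180200: modified quotas Carrow 2.583, Brisco 1.149, Harke 1.236, Arden 1.380, Galen 7.467, Eskel 1.638.
Rounding down: Carrow 2, Brisco 1, Harke 1, Arden 1, Galen 7, Eskel 1 (total 13).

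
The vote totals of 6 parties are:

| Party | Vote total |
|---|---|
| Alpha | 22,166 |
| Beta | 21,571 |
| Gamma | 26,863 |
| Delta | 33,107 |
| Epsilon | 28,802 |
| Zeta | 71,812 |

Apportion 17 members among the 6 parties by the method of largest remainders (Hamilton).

Standard divisor: 204321 ÷ 17 ≈ 12018.882.
Standard quotas: Alpha 1.8443, Beta 1.7948, Gamma 2.2351, Delta 2.7546, Epsilon 2.3964, Zeta 5.9749.
Lower quotas: Alpha 1, Beta 1, Gamma 2, Delta 2, Epsilon 2, Zeta 5 (sum 13, leaving 4 seats).
Remainders in descending order: Zeta 0.9749, Alpha 0.8443, Beta 0.7948, Delta 0.7546, Epsilon 0.3964, Gamma 0.2351.
The surplus seats go to Zeta, Alpha, Beta, Delta.

Alpha: 2; Beta: 2; Gamma: 2; Delta: 3; Epsilon: 2; Zeta: 6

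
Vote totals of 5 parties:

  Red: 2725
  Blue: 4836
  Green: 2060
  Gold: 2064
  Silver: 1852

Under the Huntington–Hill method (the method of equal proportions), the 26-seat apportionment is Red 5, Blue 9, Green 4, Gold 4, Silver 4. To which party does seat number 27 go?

Priority for the next seat is population ÷ (√(s·(s+1))).
Priorities: Red 497.515, Blue 509.759, Green 460.630, Gold 461.524, Silver 414.120.
Highest priority: Blue.

Blue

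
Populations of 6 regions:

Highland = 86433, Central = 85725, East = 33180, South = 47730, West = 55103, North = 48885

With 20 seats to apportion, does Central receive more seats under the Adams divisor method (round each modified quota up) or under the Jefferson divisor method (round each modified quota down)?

Jefferson

Adams: Highland 5, Central 4, East 2, South 3, West 3, North 3.
Jefferson: Highland 5, Central 5, East 2, South 2, West 3, North 3.
Central gets 4 under Adams and 5 under Jefferson.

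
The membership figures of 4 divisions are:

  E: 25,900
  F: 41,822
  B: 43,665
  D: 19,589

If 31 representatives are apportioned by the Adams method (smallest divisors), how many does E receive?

Standard divisor 130976/31 ≈ 4225.032; standard quotas: E 6.130, F 9.899, B 10.335, D 4.636.
Rounding up gives 7, 10, 11, 5 = 33 seats, so the divisor must be adjusted.
With modified divisor 4500: modified quotas E 5.756, F 9.294, B 9.703, D 4.353.
Rounding up: E 6, F 10, B 10, D 5 (total 31).
E receives 6.

6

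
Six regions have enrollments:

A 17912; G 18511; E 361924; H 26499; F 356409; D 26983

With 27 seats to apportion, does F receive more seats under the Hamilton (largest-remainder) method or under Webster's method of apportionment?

Hamilton: A 0, G 1, E 12, H 1, F 12, D 1.
Webster: A 1, G 1, E 12, H 1, F 11, D 1.
F gets 12 under Hamilton and 11 under Webster.

Hamilton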